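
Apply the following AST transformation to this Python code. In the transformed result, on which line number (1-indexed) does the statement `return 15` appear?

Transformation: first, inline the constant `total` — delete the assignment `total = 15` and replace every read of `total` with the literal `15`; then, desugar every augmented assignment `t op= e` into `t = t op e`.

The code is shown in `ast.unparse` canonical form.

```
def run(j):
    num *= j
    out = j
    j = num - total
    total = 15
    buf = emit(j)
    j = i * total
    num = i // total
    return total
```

Transformed code:
def run(j):
    num = num * j
    out = j
    j = num - 15
    buf = emit(j)
    j = i * 15
    num = i // 15
    return 15

8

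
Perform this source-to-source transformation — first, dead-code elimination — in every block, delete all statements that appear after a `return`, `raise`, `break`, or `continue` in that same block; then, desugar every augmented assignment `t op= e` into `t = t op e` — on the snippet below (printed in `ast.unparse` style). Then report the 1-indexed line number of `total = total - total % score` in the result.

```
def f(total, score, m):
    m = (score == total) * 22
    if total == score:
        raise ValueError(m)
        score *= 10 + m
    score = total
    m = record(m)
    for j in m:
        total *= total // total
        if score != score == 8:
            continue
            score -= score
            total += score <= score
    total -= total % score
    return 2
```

11

Transformed code:
def f(total, score, m):
    m = (score == total) * 22
    if total == score:
        raise ValueError(m)
    score = total
    m = record(m)
    for j in m:
        total = total * (total // total)
        if score != score == 8:
            continue
    total = total - total % score
    return 2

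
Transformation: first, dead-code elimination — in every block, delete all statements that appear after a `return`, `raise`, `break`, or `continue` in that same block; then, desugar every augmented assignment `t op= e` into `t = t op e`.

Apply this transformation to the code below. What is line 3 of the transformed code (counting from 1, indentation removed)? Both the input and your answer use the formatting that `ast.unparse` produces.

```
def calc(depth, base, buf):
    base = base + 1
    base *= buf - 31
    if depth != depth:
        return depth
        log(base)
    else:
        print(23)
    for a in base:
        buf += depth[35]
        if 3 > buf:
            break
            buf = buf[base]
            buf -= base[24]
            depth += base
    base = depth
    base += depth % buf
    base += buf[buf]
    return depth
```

Transformed code:
def calc(depth, base, buf):
    base = base + 1
    base = base * (buf - 31)
    if depth != depth:
        return depth
    else:
        print(23)
    for a in base:
        buf = buf + depth[35]
        if 3 > buf:
            break
    base = depth
    base = base + depth % buf
    base = base + buf[buf]
    return depth

base = base * (buf - 31)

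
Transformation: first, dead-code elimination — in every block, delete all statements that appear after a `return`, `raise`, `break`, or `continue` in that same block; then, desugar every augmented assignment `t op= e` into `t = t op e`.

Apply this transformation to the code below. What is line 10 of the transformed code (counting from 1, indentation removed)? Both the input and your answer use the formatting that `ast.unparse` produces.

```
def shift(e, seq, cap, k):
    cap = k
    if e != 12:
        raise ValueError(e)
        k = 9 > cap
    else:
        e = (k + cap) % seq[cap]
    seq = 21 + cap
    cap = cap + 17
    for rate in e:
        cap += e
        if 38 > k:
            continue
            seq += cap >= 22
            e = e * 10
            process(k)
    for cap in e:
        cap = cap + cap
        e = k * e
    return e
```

Transformed code:
def shift(e, seq, cap, k):
    cap = k
    if e != 12:
        raise ValueError(e)
    else:
        e = (k + cap) % seq[cap]
    seq = 21 + cap
    cap = cap + 17
    for rate in e:
        cap = cap + e
        if 38 > k:
            continue
    for cap in e:
        cap = cap + cap
        e = k * e
    return e

cap = cap + e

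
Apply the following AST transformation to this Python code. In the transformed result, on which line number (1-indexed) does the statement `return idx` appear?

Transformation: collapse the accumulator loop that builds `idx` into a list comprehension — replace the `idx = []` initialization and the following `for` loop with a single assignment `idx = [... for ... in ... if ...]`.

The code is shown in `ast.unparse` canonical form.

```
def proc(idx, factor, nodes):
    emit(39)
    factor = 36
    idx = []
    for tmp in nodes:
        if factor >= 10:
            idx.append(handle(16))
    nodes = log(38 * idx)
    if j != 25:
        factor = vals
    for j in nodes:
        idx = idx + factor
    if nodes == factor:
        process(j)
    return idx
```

12

Transformed code:
def proc(idx, factor, nodes):
    emit(39)
    factor = 36
    idx = [handle(16) for tmp in nodes if factor >= 10]
    nodes = log(38 * idx)
    if j != 25:
        factor = vals
    for j in nodes:
        idx = idx + factor
    if nodes == factor:
        process(j)
    return idx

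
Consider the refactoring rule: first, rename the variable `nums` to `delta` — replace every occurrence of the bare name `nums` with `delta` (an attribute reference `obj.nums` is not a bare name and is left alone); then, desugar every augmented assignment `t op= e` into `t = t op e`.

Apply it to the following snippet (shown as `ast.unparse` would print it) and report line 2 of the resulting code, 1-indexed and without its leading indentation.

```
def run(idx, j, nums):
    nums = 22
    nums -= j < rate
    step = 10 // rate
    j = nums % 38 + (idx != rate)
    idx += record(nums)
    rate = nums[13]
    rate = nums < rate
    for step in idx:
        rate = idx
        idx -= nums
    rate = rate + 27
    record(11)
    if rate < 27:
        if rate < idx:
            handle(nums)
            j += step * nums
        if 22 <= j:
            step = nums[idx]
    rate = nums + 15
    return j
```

Transformed code:
def run(idx, j, delta):
    delta = 22
    delta = delta - (j < rate)
    step = 10 // rate
    j = delta % 38 + (idx != rate)
    idx = idx + record(delta)
    rate = delta[13]
    rate = delta < rate
    for step in idx:
        rate = idx
        idx = idx - delta
    rate = rate + 27
    record(11)
    if rate < 27:
        if rate < idx:
            handle(delta)
            j = j + step * delta
        if 22 <= j:
            step = delta[idx]
    rate = delta + 15
    return j

delta = 22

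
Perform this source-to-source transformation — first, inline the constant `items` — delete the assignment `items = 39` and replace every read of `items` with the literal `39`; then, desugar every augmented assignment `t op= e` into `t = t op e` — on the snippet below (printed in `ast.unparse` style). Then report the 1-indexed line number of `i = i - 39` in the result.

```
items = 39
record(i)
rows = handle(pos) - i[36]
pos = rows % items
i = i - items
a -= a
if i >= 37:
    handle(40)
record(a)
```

Transformed code:
record(i)
rows = handle(pos) - i[36]
pos = rows % 39
i = i - 39
a = a - a
if i >= 37:
    handle(40)
record(a)

4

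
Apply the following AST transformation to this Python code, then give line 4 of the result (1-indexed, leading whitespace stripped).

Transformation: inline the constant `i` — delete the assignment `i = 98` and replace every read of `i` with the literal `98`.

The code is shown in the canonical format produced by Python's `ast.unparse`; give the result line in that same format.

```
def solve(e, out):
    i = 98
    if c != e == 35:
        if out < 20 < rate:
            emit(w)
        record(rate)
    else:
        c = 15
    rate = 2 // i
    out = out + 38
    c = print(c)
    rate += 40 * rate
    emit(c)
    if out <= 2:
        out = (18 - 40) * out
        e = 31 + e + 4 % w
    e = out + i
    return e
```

emit(w)

Transformed code:
def solve(e, out):
    if c != e == 35:
        if out < 20 < rate:
            emit(w)
        record(rate)
    else:
        c = 15
    rate = 2 // 98
    out = out + 38
    c = print(c)
    rate += 40 * rate
    emit(c)
    if out <= 2:
        out = (18 - 40) * out
        e = 31 + e + 4 % w
    e = out + 98
    return e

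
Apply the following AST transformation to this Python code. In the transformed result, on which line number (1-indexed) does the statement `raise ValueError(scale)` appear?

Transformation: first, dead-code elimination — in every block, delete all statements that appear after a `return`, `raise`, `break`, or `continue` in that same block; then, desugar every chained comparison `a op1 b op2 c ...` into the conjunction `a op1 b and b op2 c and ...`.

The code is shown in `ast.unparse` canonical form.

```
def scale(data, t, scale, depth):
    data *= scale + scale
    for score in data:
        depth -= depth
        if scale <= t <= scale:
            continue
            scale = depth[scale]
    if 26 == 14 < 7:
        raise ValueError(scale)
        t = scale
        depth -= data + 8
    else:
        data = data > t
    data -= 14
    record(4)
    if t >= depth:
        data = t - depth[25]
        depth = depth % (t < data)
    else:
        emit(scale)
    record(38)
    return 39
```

8

Transformed code:
def scale(data, t, scale, depth):
    data *= scale + scale
    for score in data:
        depth -= depth
        if scale <= t and t <= scale:
            continue
    if 26 == 14 and 14 < 7:
        raise ValueError(scale)
    else:
        data = data > t
    data -= 14
    record(4)
    if t >= depth:
        data = t - depth[25]
        depth = depth % (t < data)
    else:
        emit(scale)
    record(38)
    return 39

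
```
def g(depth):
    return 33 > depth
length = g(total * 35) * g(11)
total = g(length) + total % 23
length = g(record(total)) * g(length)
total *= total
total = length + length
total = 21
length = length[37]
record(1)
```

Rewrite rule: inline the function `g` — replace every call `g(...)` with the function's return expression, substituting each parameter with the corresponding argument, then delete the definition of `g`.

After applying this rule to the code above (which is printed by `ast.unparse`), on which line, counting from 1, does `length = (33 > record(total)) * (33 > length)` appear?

3

Transformed code:
length = (33 > total * 35) * (33 > 11)
total = (33 > length) + total % 23
length = (33 > record(total)) * (33 > length)
total *= total
total = length + length
total = 21
length = length[37]
record(1)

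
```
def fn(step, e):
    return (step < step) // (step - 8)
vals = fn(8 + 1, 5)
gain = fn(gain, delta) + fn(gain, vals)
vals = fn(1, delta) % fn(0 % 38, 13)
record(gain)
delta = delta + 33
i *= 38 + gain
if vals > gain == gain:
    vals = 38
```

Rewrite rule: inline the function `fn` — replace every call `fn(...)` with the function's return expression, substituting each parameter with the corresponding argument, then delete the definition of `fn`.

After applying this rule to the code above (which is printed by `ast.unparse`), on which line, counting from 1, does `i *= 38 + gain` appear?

Transformed code:
vals = (8 + 1 < 8 + 1) // (8 + 1 - 8)
gain = (gain < gain) // (gain - 8) + (gain < gain) // (gain - 8)
vals = (1 < 1) // (1 - 8) % ((0 % 38 < 0 % 38) // (0 % 38 - 8))
record(gain)
delta = delta + 33
i *= 38 + gain
if vals > gain == gain:
    vals = 38

6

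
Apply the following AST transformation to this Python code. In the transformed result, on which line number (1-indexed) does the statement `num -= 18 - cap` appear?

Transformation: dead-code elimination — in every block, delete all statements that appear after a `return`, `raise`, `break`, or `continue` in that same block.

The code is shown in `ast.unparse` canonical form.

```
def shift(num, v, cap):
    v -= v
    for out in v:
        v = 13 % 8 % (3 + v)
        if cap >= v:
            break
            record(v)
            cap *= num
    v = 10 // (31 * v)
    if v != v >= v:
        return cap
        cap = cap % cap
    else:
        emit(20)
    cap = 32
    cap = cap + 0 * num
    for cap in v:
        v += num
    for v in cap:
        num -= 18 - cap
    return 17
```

Transformed code:
def shift(num, v, cap):
    v -= v
    for out in v:
        v = 13 % 8 % (3 + v)
        if cap >= v:
            break
    v = 10 // (31 * v)
    if v != v >= v:
        return cap
    else:
        emit(20)
    cap = 32
    cap = cap + 0 * num
    for cap in v:
        v += num
    for v in cap:
        num -= 18 - cap
    return 17

17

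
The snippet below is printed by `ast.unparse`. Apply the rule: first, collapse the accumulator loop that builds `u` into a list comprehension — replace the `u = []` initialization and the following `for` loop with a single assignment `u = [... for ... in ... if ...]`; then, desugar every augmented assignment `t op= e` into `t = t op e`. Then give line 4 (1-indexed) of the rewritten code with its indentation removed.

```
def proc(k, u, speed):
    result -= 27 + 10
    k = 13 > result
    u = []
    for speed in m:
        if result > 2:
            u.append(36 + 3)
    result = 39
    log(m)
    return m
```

u = [36 + 3 for speed in m if result > 2]

Transformed code:
def proc(k, u, speed):
    result = result - (27 + 10)
    k = 13 > result
    u = [36 + 3 for speed in m if result > 2]
    result = 39
    log(m)
    return m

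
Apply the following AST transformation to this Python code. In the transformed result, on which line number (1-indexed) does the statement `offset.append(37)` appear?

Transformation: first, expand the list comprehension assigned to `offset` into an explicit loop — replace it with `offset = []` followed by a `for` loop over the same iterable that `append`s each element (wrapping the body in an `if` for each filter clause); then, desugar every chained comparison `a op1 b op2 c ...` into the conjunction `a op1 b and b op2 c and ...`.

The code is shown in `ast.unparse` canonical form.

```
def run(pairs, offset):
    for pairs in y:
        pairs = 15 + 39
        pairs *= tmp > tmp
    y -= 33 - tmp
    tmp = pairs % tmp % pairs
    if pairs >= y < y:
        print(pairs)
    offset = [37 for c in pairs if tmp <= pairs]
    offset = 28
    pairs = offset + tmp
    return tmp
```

12

Transformed code:
def run(pairs, offset):
    for pairs in y:
        pairs = 15 + 39
        pairs *= tmp > tmp
    y -= 33 - tmp
    tmp = pairs % tmp % pairs
    if pairs >= y and y < y:
        print(pairs)
    offset = []
    for c in pairs:
        if tmp <= pairs:
            offset.append(37)
    offset = 28
    pairs = offset + tmp
    return tmp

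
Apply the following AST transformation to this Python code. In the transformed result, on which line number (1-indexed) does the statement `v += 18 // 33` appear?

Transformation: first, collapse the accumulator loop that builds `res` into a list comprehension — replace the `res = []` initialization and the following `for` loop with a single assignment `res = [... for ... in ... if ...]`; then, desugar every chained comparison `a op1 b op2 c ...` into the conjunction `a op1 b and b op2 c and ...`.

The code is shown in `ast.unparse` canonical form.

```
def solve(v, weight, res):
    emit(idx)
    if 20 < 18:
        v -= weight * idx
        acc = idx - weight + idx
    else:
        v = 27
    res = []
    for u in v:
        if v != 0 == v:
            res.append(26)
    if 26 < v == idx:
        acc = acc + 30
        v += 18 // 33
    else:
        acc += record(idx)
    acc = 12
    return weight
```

11

Transformed code:
def solve(v, weight, res):
    emit(idx)
    if 20 < 18:
        v -= weight * idx
        acc = idx - weight + idx
    else:
        v = 27
    res = [26 for u in v if v != 0 and 0 == v]
    if 26 < v and v == idx:
        acc = acc + 30
        v += 18 // 33
    else:
        acc += record(idx)
    acc = 12
    return weight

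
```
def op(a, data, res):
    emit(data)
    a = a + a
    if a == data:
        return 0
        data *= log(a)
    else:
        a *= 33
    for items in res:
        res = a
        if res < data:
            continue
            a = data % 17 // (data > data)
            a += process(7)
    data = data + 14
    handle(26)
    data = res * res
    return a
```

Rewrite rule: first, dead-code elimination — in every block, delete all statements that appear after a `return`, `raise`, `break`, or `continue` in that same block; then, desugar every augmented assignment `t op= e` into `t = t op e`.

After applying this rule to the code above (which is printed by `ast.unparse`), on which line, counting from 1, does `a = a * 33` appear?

Transformed code:
def op(a, data, res):
    emit(data)
    a = a + a
    if a == data:
        return 0
    else:
        a = a * 33
    for items in res:
        res = a
        if res < data:
            continue
    data = data + 14
    handle(26)
    data = res * res
    return a

7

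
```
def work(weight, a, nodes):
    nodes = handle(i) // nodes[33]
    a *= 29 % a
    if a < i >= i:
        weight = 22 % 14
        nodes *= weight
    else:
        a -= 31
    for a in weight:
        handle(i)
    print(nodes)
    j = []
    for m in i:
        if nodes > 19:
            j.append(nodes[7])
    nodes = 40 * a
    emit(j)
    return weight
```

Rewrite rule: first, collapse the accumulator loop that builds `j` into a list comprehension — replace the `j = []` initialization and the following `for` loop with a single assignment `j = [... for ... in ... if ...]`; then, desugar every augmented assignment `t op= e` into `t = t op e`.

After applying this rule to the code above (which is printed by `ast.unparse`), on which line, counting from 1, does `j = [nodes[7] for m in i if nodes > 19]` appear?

Transformed code:
def work(weight, a, nodes):
    nodes = handle(i) // nodes[33]
    a = a * (29 % a)
    if a < i >= i:
        weight = 22 % 14
        nodes = nodes * weight
    else:
        a = a - 31
    for a in weight:
        handle(i)
    print(nodes)
    j = [nodes[7] for m in i if nodes > 19]
    nodes = 40 * a
    emit(j)
    return weight

12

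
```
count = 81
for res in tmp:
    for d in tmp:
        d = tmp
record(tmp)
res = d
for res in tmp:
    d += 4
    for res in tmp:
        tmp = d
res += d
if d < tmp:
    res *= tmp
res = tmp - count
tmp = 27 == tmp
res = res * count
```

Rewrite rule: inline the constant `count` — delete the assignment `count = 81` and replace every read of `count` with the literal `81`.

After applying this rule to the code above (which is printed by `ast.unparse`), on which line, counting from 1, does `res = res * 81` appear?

15

Transformed code:
for res in tmp:
    for d in tmp:
        d = tmp
record(tmp)
res = d
for res in tmp:
    d += 4
    for res in tmp:
        tmp = d
res += d
if d < tmp:
    res *= tmp
res = tmp - 81
tmp = 27 == tmp
res = res * 81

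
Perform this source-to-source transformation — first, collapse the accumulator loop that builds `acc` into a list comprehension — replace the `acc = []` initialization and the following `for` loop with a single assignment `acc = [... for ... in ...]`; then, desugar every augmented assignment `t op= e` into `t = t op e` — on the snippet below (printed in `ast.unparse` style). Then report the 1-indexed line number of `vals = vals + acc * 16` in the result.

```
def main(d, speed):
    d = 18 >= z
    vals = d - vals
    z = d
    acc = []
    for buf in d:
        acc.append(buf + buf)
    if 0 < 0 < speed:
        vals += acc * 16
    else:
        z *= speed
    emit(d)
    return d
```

Transformed code:
def main(d, speed):
    d = 18 >= z
    vals = d - vals
    z = d
    acc = [buf + buf for buf in d]
    if 0 < 0 < speed:
        vals = vals + acc * 16
    else:
        z = z * speed
    emit(d)
    return d

7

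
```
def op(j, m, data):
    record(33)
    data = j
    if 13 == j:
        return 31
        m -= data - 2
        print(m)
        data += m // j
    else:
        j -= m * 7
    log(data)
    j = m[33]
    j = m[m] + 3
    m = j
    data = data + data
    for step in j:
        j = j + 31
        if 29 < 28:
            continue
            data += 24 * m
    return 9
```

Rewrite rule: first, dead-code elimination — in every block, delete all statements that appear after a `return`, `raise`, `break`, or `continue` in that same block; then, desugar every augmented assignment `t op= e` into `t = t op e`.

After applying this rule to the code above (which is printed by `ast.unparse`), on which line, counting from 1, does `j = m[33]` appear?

9

Transformed code:
def op(j, m, data):
    record(33)
    data = j
    if 13 == j:
        return 31
    else:
        j = j - m * 7
    log(data)
    j = m[33]
    j = m[m] + 3
    m = j
    data = data + data
    for step in j:
        j = j + 31
        if 29 < 28:
            continue
    return 9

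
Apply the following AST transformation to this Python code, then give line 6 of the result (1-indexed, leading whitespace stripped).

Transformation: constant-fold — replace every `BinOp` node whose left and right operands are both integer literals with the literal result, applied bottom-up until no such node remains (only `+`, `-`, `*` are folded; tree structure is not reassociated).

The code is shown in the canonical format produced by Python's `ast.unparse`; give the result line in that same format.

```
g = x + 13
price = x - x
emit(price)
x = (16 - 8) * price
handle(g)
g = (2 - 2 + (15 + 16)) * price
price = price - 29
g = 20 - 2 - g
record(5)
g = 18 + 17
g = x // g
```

g = 31 * price

Transformed code:
g = x + 13
price = x - x
emit(price)
x = 8 * price
handle(g)
g = 31 * price
price = price - 29
g = 18 - g
record(5)
g = 35
g = x // g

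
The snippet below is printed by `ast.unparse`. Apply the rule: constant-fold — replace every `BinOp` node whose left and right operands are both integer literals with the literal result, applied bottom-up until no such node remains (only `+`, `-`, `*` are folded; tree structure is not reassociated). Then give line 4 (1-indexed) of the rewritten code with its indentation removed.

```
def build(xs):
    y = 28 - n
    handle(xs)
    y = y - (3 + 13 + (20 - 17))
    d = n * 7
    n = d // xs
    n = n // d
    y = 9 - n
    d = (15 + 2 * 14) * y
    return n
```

Transformed code:
def build(xs):
    y = 28 - n
    handle(xs)
    y = y - 19
    d = n * 7
    n = d // xs
    n = n // d
    y = 9 - n
    d = 43 * y
    return n

y = y - 19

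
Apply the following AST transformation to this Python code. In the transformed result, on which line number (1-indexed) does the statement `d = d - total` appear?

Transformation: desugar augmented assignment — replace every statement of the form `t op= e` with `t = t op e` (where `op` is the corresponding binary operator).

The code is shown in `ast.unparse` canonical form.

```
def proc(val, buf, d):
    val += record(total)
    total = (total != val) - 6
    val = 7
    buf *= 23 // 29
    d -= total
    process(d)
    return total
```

6

Transformed code:
def proc(val, buf, d):
    val = val + record(total)
    total = (total != val) - 6
    val = 7
    buf = buf * (23 // 29)
    d = d - total
    process(d)
    return total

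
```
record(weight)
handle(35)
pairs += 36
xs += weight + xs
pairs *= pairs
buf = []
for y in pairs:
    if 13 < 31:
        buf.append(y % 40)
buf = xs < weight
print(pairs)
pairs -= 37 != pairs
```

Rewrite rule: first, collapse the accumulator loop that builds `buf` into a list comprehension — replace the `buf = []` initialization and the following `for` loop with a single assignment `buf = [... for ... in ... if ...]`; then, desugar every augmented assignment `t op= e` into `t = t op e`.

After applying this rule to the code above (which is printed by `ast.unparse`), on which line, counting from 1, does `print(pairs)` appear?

8

Transformed code:
record(weight)
handle(35)
pairs = pairs + 36
xs = xs + (weight + xs)
pairs = pairs * pairs
buf = [y % 40 for y in pairs if 13 < 31]
buf = xs < weight
print(pairs)
pairs = pairs - (37 != pairs)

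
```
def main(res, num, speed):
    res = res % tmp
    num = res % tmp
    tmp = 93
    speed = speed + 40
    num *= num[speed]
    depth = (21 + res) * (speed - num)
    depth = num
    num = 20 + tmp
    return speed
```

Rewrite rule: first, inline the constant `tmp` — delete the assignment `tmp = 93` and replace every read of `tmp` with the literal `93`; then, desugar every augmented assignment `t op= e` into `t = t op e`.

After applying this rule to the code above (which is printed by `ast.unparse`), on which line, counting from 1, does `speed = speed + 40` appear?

4

Transformed code:
def main(res, num, speed):
    res = res % 93
    num = res % 93
    speed = speed + 40
    num = num * num[speed]
    depth = (21 + res) * (speed - num)
    depth = num
    num = 20 + 93
    return speed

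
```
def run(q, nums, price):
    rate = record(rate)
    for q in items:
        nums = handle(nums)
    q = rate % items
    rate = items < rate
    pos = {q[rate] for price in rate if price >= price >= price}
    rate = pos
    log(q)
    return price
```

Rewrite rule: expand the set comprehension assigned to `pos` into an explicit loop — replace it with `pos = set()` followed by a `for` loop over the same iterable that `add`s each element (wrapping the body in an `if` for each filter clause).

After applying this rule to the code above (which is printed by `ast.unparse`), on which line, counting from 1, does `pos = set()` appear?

7

Transformed code:
def run(q, nums, price):
    rate = record(rate)
    for q in items:
        nums = handle(nums)
    q = rate % items
    rate = items < rate
    pos = set()
    for price in rate:
        if price >= price >= price:
            pos.add(q[rate])
    rate = pos
    log(q)
    return price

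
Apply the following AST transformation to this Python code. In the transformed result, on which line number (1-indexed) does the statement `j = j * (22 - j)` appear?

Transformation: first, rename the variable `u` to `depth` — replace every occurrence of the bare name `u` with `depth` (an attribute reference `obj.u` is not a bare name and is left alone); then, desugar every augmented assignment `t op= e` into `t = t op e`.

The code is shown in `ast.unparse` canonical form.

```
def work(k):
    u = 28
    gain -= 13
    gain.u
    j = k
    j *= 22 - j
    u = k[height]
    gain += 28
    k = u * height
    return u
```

6

Transformed code:
def work(k):
    depth = 28
    gain = gain - 13
    gain.u
    j = k
    j = j * (22 - j)
    depth = k[height]
    gain = gain + 28
    k = depth * height
    return depth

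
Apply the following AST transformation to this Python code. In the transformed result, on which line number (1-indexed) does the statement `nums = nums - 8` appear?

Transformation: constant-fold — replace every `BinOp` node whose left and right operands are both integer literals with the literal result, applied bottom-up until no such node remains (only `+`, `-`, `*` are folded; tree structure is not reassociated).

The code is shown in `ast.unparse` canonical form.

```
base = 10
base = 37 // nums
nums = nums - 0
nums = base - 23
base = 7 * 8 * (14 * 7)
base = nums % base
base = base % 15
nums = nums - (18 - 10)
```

Transformed code:
base = 10
base = 37 // nums
nums = nums - 0
nums = base - 23
base = 5488
base = nums % base
base = base % 15
nums = nums - 8

8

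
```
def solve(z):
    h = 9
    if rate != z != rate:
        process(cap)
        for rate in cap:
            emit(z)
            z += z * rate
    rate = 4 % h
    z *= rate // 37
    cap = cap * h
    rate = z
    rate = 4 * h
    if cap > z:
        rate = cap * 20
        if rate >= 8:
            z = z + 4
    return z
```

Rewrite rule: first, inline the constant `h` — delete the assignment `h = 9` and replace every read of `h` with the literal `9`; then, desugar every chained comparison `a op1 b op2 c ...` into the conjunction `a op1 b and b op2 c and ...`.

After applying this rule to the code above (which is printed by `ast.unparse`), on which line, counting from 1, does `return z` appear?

Transformed code:
def solve(z):
    if rate != z and z != rate:
        process(cap)
        for rate in cap:
            emit(z)
            z += z * rate
    rate = 4 % 9
    z *= rate // 37
    cap = cap * 9
    rate = z
    rate = 4 * 9
    if cap > z:
        rate = cap * 20
        if rate >= 8:
            z = z + 4
    return z

16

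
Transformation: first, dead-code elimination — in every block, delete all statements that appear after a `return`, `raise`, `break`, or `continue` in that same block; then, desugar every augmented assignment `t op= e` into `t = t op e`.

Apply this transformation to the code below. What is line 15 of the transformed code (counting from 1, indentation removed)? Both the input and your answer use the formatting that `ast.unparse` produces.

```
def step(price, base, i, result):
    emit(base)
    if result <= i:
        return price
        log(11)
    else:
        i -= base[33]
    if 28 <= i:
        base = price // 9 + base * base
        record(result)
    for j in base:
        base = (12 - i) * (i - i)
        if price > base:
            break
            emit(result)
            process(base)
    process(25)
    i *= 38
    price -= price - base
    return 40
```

Transformed code:
def step(price, base, i, result):
    emit(base)
    if result <= i:
        return price
    else:
        i = i - base[33]
    if 28 <= i:
        base = price // 9 + base * base
        record(result)
    for j in base:
        base = (12 - i) * (i - i)
        if price > base:
            break
    process(25)
    i = i * 38
    price = price - (price - base)
    return 40

i = i * 38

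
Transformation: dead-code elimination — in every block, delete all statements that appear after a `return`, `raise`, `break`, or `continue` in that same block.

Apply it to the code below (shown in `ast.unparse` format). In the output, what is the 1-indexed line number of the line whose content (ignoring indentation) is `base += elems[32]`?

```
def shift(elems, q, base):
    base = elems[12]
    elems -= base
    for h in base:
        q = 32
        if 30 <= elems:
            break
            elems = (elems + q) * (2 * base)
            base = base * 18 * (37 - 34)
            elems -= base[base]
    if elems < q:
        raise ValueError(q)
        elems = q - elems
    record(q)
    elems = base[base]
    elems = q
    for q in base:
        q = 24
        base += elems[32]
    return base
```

15

Transformed code:
def shift(elems, q, base):
    base = elems[12]
    elems -= base
    for h in base:
        q = 32
        if 30 <= elems:
            break
    if elems < q:
        raise ValueError(q)
    record(q)
    elems = base[base]
    elems = q
    for q in base:
        q = 24
        base += elems[32]
    return base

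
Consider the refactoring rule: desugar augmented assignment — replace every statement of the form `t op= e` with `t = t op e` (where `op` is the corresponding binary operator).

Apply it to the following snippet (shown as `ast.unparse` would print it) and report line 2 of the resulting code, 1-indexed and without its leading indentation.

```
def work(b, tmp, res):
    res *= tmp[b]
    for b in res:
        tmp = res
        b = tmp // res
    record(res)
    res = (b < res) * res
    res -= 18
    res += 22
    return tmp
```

Transformed code:
def work(b, tmp, res):
    res = res * tmp[b]
    for b in res:
        tmp = res
        b = tmp // res
    record(res)
    res = (b < res) * res
    res = res - 18
    res = res + 22
    return tmp

res = res * tmp[b]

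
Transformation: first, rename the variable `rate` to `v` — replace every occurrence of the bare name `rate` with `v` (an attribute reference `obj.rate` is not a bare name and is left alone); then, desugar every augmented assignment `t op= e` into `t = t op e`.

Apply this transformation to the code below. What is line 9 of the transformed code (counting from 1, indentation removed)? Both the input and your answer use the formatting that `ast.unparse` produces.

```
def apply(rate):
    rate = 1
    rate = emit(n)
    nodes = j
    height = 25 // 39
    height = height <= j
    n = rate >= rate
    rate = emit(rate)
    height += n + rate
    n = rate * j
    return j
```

height = height + (n + v)

Transformed code:
def apply(v):
    v = 1
    v = emit(n)
    nodes = j
    height = 25 // 39
    height = height <= j
    n = v >= v
    v = emit(v)
    height = height + (n + v)
    n = v * j
    return j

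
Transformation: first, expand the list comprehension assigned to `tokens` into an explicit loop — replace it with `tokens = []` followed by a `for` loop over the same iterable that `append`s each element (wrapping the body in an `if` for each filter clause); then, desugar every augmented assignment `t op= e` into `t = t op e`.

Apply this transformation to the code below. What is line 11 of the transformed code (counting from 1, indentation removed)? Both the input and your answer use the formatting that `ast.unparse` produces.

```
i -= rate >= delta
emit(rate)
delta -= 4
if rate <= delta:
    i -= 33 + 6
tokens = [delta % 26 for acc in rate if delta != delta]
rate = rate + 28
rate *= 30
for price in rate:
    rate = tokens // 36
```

rate = rate * 30

Transformed code:
i = i - (rate >= delta)
emit(rate)
delta = delta - 4
if rate <= delta:
    i = i - (33 + 6)
tokens = []
for acc in rate:
    if delta != delta:
        tokens.append(delta % 26)
rate = rate + 28
rate = rate * 30
for price in rate:
    rate = tokens // 36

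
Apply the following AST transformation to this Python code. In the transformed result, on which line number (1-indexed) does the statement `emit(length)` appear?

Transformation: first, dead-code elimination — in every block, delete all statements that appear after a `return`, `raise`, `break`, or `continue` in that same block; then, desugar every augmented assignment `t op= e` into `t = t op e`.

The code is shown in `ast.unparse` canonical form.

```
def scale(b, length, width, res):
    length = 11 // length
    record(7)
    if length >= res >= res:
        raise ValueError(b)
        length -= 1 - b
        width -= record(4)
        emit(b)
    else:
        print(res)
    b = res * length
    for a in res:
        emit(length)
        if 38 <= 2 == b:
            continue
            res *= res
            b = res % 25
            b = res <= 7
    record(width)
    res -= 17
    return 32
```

Transformed code:
def scale(b, length, width, res):
    length = 11 // length
    record(7)
    if length >= res >= res:
        raise ValueError(b)
    else:
        print(res)
    b = res * length
    for a in res:
        emit(length)
        if 38 <= 2 == b:
            continue
    record(width)
    res = res - 17
    return 32

10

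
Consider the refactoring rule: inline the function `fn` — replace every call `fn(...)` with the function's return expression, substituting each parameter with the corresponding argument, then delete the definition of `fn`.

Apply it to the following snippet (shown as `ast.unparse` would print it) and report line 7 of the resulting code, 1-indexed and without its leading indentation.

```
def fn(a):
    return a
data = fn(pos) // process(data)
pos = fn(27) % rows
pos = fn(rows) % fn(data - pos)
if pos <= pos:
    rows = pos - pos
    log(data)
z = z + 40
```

Transformed code:
data = pos // process(data)
pos = 27 % rows
pos = rows % (data - pos)
if pos <= pos:
    rows = pos - pos
    log(data)
z = z + 40

z = z + 40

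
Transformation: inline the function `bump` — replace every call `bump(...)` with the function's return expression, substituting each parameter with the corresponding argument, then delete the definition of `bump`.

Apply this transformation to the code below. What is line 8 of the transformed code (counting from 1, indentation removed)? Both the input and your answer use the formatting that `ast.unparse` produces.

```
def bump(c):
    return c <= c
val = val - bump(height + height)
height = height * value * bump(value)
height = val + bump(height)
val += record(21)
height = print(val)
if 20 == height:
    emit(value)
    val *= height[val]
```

Transformed code:
val = val - (height + height <= height + height)
height = height * value * (value <= value)
height = val + (height <= height)
val += record(21)
height = print(val)
if 20 == height:
    emit(value)
    val *= height[val]

val *= height[val]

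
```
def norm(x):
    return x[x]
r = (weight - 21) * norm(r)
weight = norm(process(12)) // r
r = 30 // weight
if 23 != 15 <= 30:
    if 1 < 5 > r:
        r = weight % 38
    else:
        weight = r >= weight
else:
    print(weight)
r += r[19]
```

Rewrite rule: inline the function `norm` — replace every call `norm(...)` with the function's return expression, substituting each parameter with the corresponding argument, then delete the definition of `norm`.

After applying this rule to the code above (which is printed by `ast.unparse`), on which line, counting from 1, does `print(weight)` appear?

10

Transformed code:
r = (weight - 21) * r[r]
weight = process(12)[process(12)] // r
r = 30 // weight
if 23 != 15 <= 30:
    if 1 < 5 > r:
        r = weight % 38
    else:
        weight = r >= weight
else:
    print(weight)
r += r[19]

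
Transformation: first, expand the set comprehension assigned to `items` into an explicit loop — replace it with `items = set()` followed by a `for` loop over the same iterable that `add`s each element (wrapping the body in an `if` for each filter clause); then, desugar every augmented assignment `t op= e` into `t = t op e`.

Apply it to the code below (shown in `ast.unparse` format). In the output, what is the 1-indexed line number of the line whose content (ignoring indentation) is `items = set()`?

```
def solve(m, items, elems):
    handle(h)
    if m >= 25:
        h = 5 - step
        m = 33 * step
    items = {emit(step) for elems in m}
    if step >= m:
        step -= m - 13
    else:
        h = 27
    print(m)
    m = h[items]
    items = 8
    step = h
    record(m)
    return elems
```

Transformed code:
def solve(m, items, elems):
    handle(h)
    if m >= 25:
        h = 5 - step
        m = 33 * step
    items = set()
    for elems in m:
        items.add(emit(step))
    if step >= m:
        step = step - (m - 13)
    else:
        h = 27
    print(m)
    m = h[items]
    items = 8
    step = h
    record(m)
    return elems

6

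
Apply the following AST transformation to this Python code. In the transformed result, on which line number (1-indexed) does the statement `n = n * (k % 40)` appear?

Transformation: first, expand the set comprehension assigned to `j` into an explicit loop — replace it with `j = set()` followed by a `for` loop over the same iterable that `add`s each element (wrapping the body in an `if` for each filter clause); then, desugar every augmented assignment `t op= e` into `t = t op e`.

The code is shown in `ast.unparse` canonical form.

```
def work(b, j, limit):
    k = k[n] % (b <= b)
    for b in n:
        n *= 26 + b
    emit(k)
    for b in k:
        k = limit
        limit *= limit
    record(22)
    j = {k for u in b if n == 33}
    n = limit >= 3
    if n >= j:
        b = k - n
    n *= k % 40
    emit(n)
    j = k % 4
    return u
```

17

Transformed code:
def work(b, j, limit):
    k = k[n] % (b <= b)
    for b in n:
        n = n * (26 + b)
    emit(k)
    for b in k:
        k = limit
        limit = limit * limit
    record(22)
    j = set()
    for u in b:
        if n == 33:
            j.add(k)
    n = limit >= 3
    if n >= j:
        b = k - n
    n = n * (k % 40)
    emit(n)
    j = k % 4
    return u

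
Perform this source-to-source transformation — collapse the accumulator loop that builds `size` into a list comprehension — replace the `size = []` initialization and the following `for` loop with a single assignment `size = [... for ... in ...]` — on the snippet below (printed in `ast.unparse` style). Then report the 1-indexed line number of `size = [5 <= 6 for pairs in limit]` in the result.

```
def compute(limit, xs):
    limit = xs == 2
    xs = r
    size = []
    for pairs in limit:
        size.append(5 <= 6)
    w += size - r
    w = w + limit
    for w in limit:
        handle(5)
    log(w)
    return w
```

4

Transformed code:
def compute(limit, xs):
    limit = xs == 2
    xs = r
    size = [5 <= 6 for pairs in limit]
    w += size - r
    w = w + limit
    for w in limit:
        handle(5)
    log(w)
    return w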